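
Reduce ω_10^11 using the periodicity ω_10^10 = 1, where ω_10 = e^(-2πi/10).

Since ω_10^10 = 1, powers reduce modulo 10.
11 mod 10 = 1
So ω_10^11 = ω_10^1 = e^(-2πi·1/10)

ω_10^11 = ω_10^1 = 0.8090-0.5878i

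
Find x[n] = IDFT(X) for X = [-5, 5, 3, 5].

x[n] = (1/4) Σ(k=0 to 3) X[k] · e^(2πikn/4)

Computing each x[n]:
x[0] = 2
x[1] = -2
x[2] = -3
x[3] = -2

x = [2, -2, -3, -2]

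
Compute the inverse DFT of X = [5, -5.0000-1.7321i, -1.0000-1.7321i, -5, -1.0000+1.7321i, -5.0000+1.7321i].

x[n] = (1/6) Σ(k=0 to 5) X[k] · e^(2πikn/6)

Computing each x[n]:
x[0] = -2
x[1] = 2
x[2] = 1
x[3] = 3
x[4] = 1
x[5] = 0

x = [-2, 2, 1, 3, 1, 0]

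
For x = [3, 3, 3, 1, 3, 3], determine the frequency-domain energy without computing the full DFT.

Parseval: Σ|x[n]|² = (1/N)Σ|X[k]|², so Σ|X[k]|² = N·Σ|x[n]|² = 6·46.0000

Σ|X[k]|² = N·Σ|x[n]|² = 6·46.0000 = 276.0000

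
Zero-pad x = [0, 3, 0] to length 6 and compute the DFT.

Original 3-point DFT: [3, -1.5000-2.5981i, -1.5000+2.5981i]
Zero-padded 6-point DFT provides frequency interpolation.

DFT_6([x, 0, ...]) = [3, 1.5000-2.5981i, -1.5000-2.5981i, -3, -1.5000+2.5981i, 1.5000+2.5981i]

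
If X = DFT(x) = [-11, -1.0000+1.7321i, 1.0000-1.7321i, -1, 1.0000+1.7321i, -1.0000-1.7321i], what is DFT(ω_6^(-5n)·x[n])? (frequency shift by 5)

Modulation property: DFT(ω_6^(-5n)·x[n]) = X[(k-5) mod 6], so circularly shift X by 5 positions.

X[k-5] = [-1.0000+1.7321i, 1.0000-1.7321i, -1, 1.0000+1.7321i, -1.0000-1.7321i, -11]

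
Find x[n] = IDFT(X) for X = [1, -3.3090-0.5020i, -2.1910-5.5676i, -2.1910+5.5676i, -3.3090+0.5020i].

x[n] = (1/5) Σ(k=0 to 4) X[k] · e^(2πikn/5)

Computing each x[n]:
x[0] = -2
x[1] = 2
x[2] = -1
x[3] = 3
x[4] = -1

x = [-2, 2, -1, 3, -1]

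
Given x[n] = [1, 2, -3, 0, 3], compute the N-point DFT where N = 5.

X[k] = Σ(n=0 to 4) x[n] · ω_5^(nk)
where ω_5 = e^(-2πi/5)

Computing each X[k]:
X[0] = 3
X[1] = 4.9721+2.7144i
X[2] = -3.9721-2.2654i
X[3] = -3.9721+2.2654i
X[4] = 4.9721-2.7144i

X = [3, 4.9721+2.7144i, -3.9721-2.2654i, -3.9721+2.2654i, 4.9721-2.7144i]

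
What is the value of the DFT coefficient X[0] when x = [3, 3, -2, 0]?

X[0] = Σ(n=0 to 3) x[n] · ω_4^0 = Σ x[n]
= (3) + (3) + (-2) + (0)

X[0] = 4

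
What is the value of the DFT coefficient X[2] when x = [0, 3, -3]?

X[2] = Σ(n=0 to 2) x[n] · ω_3^(2n) where ω_3 = e^(-2πi/3)
= (0)·ω_3^0 + (3)·ω_3^2 + (-3)·ω_3^4

X[2] = 5.1962i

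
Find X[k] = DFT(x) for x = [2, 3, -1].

X[k] = Σ(n=0 to 2) x[n] · ω_3^(nk)
where ω_3 = e^(-2πi/3)

Computing each X[k]:
X[0] = 4
X[1] = 1.0000-3.4641i
X[2] = 1.0000+3.4641i

X = [4, 1.0000-3.4641i, 1.0000+3.4641i]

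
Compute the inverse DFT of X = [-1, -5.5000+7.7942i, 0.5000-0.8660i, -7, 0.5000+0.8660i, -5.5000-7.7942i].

x[n] = (1/6) Σ(k=0 to 5) X[k] · e^(2πikn/6)

Computing each x[n]:
x[0] = -3
x[1] = -2
x[2] = -3
x[3] = 3
x[4] = 2
x[5] = 2

x = [-3, -2, -3, 3, 2, 2]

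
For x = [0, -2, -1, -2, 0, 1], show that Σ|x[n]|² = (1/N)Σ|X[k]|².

Time domain:
Σ|x[n]|² = |0|² + |-2|² + |-1|² + |-2|² + |0|² + |1|² = 10.0000

Frequency domain:
(1/6)Σ|X[k]|² = (1/6)(|-4|² + |2.0000+3.4641i|² + |-1.0000+1.7321i|² + |2|² + |-1.0000-1.7321i|² + |2.0000-3.4641i|²) = (1/6)·60.0000 = 10.0000

Both sides agree, confirming Parseval's theorem.

Σ|x[n]|² = (1/N)Σ|X[k]|² = 10.0000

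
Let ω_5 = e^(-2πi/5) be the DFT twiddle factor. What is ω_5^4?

ω_5^4 = e^(-2πi·4/5)
= cos(-2π·4/5) + i·sin(-2π·4/5)
= cos(-8π/5) + i·sin(-8π/5)

ω_5^4 = cos(-8π/5) + i·sin(-8π/5) = 0.3090+0.9511i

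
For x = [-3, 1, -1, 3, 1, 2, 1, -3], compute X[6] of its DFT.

X[6] = Σ(n=0 to 7) x[n] · ω_8^(6n) where ω_8 = e^(-2πi/8)
= (-3)·ω_8^0 + (1)·ω_8^6 + (-1)·ω_8^12 + (3)·ω_8^18 + (1)·ω_8^24 + (2)·ω_8^30 + (1)·ω_8^36 + (-3)·ω_8^42

X[6] = -2+3i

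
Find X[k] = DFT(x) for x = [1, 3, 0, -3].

X[k] = Σ(n=0 to 3) x[n] · ω_4^(nk)
where ω_4 = e^(-2πi/4)

Computing each X[k]:
X[0] = 1
X[1] = 1-6i
X[2] = 1
X[3] = 1+6i

X = [1, 1-6i, 1, 1+6i]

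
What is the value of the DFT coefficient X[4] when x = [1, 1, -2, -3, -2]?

X[4] = Σ(n=0 to 4) x[n] · ω_5^(4n) where ω_5 = e^(-2πi/5)
= (1)·ω_5^0 + (1)·ω_5^4 + (-2)·ω_5^8 + (-3)·ω_5^12 + (-2)·ω_5^16

X[4] = 4.7361+3.4410i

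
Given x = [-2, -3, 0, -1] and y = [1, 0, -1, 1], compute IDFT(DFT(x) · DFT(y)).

(x ⊛ y)[n] = Σ(m=0 to 3) x[m] · y[(n-m) mod 4]

Computing each output sample:
(x ⊛ y)[0] = -5
(x ⊛ y)[1] = -2
(x ⊛ y)[2] = 1
(x ⊛ y)[3] = 0

x ⊛ y = [-5, -2, 1, 0]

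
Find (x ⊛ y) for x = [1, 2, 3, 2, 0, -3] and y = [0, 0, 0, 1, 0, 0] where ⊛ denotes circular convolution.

(x ⊛ y)[n] = Σ(m=0 to 5) x[m] · y[(n-m) mod 6]

Computing each output sample:
(x ⊛ y)[0] = 2
(x ⊛ y)[1] = 0
(x ⊛ y)[2] = -3
(x ⊛ y)[3] = 1
(x ⊛ y)[4] = 2
(x ⊛ y)[5] = 3

x ⊛ y = [2, 0, -3, 1, 2, 3]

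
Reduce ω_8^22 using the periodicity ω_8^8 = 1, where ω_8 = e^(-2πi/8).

Since ω_8^8 = 1, powers reduce modulo 8.
22 mod 8 = 6
So ω_8^22 = ω_8^6 = e^(-2πi·6/8)

ω_8^22 = ω_8^6 = 1i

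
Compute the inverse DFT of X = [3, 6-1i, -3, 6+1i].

x[n] = (1/4) Σ(k=0 to 3) X[k] · e^(2πikn/4)

Computing each x[n]:
x[0] = 3
x[1] = 2
x[2] = -3
x[3] = 1

x = [3, 2, -3, 1]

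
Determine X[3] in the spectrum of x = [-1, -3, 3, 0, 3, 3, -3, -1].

X[3] = Σ(n=0 to 7) x[n] · ω_8^(3n) where ω_8 = e^(-2πi/8)
= (-1)·ω_8^0 + (-3)·ω_8^3 + (3)·ω_8^6 + (0)·ω_8^9 + (3)·ω_8^12 + (3)·ω_8^15 + (-3)·ω_8^18 + (-1)·ω_8^21

X[3] = 0.9497+9.5355i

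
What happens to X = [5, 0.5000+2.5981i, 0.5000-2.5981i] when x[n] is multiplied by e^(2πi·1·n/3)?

Modulation property: DFT(ω_3^(-1n)·x[n]) = X[(k-1) mod 3], so circularly shift X by 1 positions.

X[k-1] = [0.5000-2.5981i, 5, 0.5000+2.5981i]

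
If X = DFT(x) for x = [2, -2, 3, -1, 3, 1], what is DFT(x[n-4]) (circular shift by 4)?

Time shift by 4: X_shifted[k] = ω_6^(4k) · X[k]
Shifted x = [3, -1, 3, 1, 2, -2]

DFT(x[n-4]) = [6, -2.0000-1.7321i, 3, 10, 3, -2.0000+1.7321i]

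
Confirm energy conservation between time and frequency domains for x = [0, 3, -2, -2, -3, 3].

Time domain:
Σ|x[n]|² = |0|² + |3|² + |-2|² + |-2|² + |-3|² + |3|² = 35.0000

Frequency domain:
(1/6)Σ|X[k]|² = (1/6)(|-1|² + |7.5000-0.8660i|² + |-2.5000+0.8660i|² + |-9|² + |-2.5000-0.8660i|² + |7.5000+0.8660i|²) = (1/6)·210.0000 = 35.0000

Both sides agree, confirming Parseval's theorem.

Σ|x[n]|² = (1/N)Σ|X[k]|² = 35.0000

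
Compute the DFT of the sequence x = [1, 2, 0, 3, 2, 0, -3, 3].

X[k] = Σ(n=0 to 7) x[n] · ω_8^(nk)
where ω_8 = e^(-2πi/8)

Computing each X[k]:
X[0] = 8
X[1] = 0.4142-4.4142i
X[2] = 6+4i
X[3] = -2.4142+1.5858i
X[4] = -8
X[5] = -2.4142-1.5858i
X[6] = 6-4i
X[7] = 0.4142+4.4142i

X = [8, 0.4142-4.4142i, 6+4i, -2.4142+1.5858i, -8, -2.4142-1.5858i, 6-4i, 0.4142+4.4142i]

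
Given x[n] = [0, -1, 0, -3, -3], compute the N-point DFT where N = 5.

X[k] = Σ(n=0 to 4) x[n] · ω_5^(nk)
where ω_5 = e^(-2πi/5)

Computing each X[k]:
X[0] = -7
X[1] = 1.1910-3.6655i
X[2] = 2.3090+1.6776i
X[3] = 2.3090-1.6776i
X[4] = 1.1910+3.6655i

X = [-7, 1.1910-3.6655i, 2.3090+1.6776i, 2.3090-1.6776i, 1.1910+3.6655i]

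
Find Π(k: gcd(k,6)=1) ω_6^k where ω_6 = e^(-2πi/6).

The primitive 6th roots of unity are ω_6^k for k coprime to 6: k ∈ {1, 5}
Their product equals the constant term of the cyclotomic polynomial Φ_6(x) up to sign.
For n ≥ 3, the product of all primitive nth roots of unity is 1. (For n=1 it is 1; for n=2 it is -1.)

1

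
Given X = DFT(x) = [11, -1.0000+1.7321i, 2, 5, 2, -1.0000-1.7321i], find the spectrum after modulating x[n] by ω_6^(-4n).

Modulation property: DFT(ω_6^(-4n)·x[n]) = X[(k-4) mod 6], so circularly shift X by 4 positions.

X[k-4] = [2, 5, 2, -1.0000-1.7321i, 11, -1.0000+1.7321i]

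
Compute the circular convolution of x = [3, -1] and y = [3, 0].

(x ⊛ y)[n] = Σ(m=0 to 1) x[m] · y[(n-m) mod 2]

Computing each output sample:
(x ⊛ y)[0] = 9
(x ⊛ y)[1] = -3

x ⊛ y = [9, -3]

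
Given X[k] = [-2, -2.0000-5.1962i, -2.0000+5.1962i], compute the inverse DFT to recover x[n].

x[n] = (1/3) Σ(k=0 to 2) X[k] · e^(2πikn/3)

Computing each x[n]:
x[0] = -2
x[1] = 3
x[2] = -3

x = [-2, 3, -3]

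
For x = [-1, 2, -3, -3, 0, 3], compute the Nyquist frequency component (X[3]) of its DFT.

X[3] = Σ(n=0 to 5) x[n] · ω_6^(3n) where ω_6 = e^(-2πi/6)
= (-1)·ω_6^0 + (2)·ω_6^3 + (-3)·ω_6^6 + (-3)·ω_6^9 + (0)·ω_6^12 + (3)·ω_6^15

X[3] = -6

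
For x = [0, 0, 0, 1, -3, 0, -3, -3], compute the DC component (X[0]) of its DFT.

X[0] = Σ(n=0 to 7) x[n] · ω_8^0 = Σ x[n]
= (0) + (0) + (0) + (1) + (-3) + (0) + (-3) + (-3)

X[0] = -8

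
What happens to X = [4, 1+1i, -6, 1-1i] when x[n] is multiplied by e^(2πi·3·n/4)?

Modulation property: DFT(ω_4^(-3n)·x[n]) = X[(k-3) mod 4], so circularly shift X by 3 positions.

X[k-3] = [1+1i, -6, 1-1i, 4]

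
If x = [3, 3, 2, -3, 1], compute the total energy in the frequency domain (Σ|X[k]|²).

Parseval: Σ|x[n]|² = (1/N)Σ|X[k]|², so Σ|X[k]|² = N·Σ|x[n]|² = 5·32.0000

Σ|X[k]|² = N·Σ|x[n]|² = 5·32.0000 = 160.0000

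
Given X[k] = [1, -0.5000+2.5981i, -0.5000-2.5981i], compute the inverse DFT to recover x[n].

x[n] = (1/3) Σ(k=0 to 2) X[k] · e^(2πikn/3)

Computing each x[n]:
x[0] = 0
x[1] = -1
x[2] = 2

x = [0, -1, 2]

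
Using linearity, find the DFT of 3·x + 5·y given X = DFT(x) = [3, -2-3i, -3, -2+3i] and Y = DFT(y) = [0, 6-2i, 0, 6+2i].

By linearity: DFT(3x + 5y) = 3·DFT(x) + 5·DFT(y)
= 3·[3, -2-3i, -3, -2+3i] + 5·[0, 6-2i, 0, 6+2i]

Computing element-wise:
Z[0] = 3·(3) + 5·(0) = 9
Z[1] = 3·(-2-3i) + 5·(6-2i) = 24-19i
Z[2] = 3·(-3) + 5·(0) = -9
Z[3] = 3·(-2+3i) + 5·(6+2i) = 24+19i

DFT(3x + 5y) = 3·X + 5·Y = [9, 24-19i, -9, 24+19i]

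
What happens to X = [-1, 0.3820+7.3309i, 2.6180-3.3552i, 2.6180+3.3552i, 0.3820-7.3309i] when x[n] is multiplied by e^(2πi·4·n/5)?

Modulation property: DFT(ω_5^(-4n)·x[n]) = X[(k-4) mod 5], so circularly shift X by 4 positions.

X[k-4] = [0.3820+7.3309i, 2.6180-3.3552i, 2.6180+3.3552i, 0.3820-7.3309i, -1]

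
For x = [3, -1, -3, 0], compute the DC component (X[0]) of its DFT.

X[0] = Σ(n=0 to 3) x[n] · ω_4^0 = Σ x[n]
= (3) + (-1) + (-3) + (0)

X[0] = -1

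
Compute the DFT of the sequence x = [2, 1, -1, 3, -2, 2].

X[k] = Σ(n=0 to 5) x[n] · ω_6^(nk)
where ω_6 = e^(-2πi/6)

Computing each X[k]:
X[0] = 5
X[1] = 2
X[2] = 5.0000+1.7321i
X[3] = -7
X[4] = 5.0000-1.7321i
X[5] = 2

X = [5, 2, 5.0000+1.7321i, -7, 5.0000-1.7321i, 2]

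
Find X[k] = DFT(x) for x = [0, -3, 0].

X[k] = Σ(n=0 to 2) x[n] · ω_3^(nk)
where ω_3 = e^(-2πi/3)

Computing each X[k]:
X[0] = -3
X[1] = 1.5000+2.5981i
X[2] = 1.5000-2.5981i

X = [-3, 1.5000+2.5981i, 1.5000-2.5981i]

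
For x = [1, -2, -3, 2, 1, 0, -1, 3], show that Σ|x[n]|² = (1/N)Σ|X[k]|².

Time domain:
Σ|x[n]|² = |1|² + |-2|² + |-3|² + |2|² + |1|² + |0|² + |-1|² + |3|² = 29.0000

Frequency domain:
(1/8)Σ|X[k]|² = (1/8)(|1|² + |-0.7071+4.1213i|² + |6+7i|² + |0.7071+0.1213i|² + |-5|² + |0.7071-0.1213i|² + |6-7i|² + |-0.7071-4.1213i|²) = (1/8)·232.0000 = 29.0000

Both sides agree, confirming Parseval's theorem.

Σ|x[n]|² = (1/N)Σ|X[k]|² = 29.0000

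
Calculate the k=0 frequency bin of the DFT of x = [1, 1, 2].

X[0] = Σ(n=0 to 2) x[n] · ω_3^0 = Σ x[n]
= (1) + (1) + (2)

X[0] = 4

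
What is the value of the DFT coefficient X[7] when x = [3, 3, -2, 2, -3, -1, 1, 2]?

X[7] = Σ(n=0 to 7) x[n] · ω_8^(7n) where ω_8 = e^(-2πi/8)
= (3)·ω_8^0 + (3)·ω_8^7 + (-2)·ω_8^14 + (2)·ω_8^21 + (-3)·ω_8^28 + (-1)·ω_8^35 + (1)·ω_8^42 + (2)·ω_8^49

X[7] = 8.8284-0.1716i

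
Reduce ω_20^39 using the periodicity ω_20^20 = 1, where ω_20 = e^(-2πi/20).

Since ω_20^20 = 1, powers reduce modulo 20.
39 mod 20 = 19
So ω_20^39 = ω_20^19 = e^(-2πi·19/20)

ω_20^39 = ω_20^19 = 0.9511+0.3090i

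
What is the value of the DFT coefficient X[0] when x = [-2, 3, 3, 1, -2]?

X[0] = Σ(n=0 to 4) x[n] · ω_5^0 = Σ x[n]
= (-2) + (3) + (3) + (1) + (-2)

X[0] = 3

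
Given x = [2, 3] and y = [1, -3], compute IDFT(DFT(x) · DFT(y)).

(x ⊛ y)[n] = Σ(m=0 to 1) x[m] · y[(n-m) mod 2]

Computing each output sample:
(x ⊛ y)[0] = -7
(x ⊛ y)[1] = -3

x ⊛ y = [-7, -3]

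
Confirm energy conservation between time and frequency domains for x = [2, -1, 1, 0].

Time domain:
Σ|x[n]|² = |2|² + |-1|² + |1|² + |0|² = 6.0000

Frequency domain:
(1/4)Σ|X[k]|² = (1/4)(|2|² + |1+1i|² + |4|² + |1-1i|²) = (1/4)·24.0000 = 6.0000

Both sides agree, confirming Parseval's theorem.

Σ|x[n]|² = (1/N)Σ|X[k]|² = 6.0000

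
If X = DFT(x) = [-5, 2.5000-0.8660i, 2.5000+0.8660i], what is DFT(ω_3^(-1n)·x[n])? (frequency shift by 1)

Modulation property: DFT(ω_3^(-1n)·x[n]) = X[(k-1) mod 3], so circularly shift X by 1 positions.

X[k-1] = [2.5000+0.8660i, -5, 2.5000-0.8660i]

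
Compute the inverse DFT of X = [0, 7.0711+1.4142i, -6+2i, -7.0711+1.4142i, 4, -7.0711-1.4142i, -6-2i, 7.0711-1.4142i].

x[n] = (1/8) Σ(k=0 to 7) X[k] · e^(2πikn/8)

Computing each x[n]:
x[0] = -1
x[1] = 1
x[2] = 2
x[3] = -3
x[4] = -1
x[5] = -3
x[6] = 2
x[7] = 3

x = [-1, 1, 2, -3, -1, -3, 2, 3]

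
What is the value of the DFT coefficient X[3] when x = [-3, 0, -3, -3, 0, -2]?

X[3] = Σ(n=0 to 5) x[n] · ω_6^(3n) where ω_6 = e^(-2πi/6)
= (-3)·ω_6^0 + (0)·ω_6^3 + (-3)·ω_6^6 + (-3)·ω_6^9 + (0)·ω_6^12 + (-2)·ω_6^15

X[3] = -1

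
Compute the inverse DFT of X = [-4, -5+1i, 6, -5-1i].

x[n] = (1/4) Σ(k=0 to 3) X[k] · e^(2πikn/4)

Computing each x[n]:
x[0] = -2
x[1] = -3
x[2] = 3
x[3] = -2

x = [-2, -3, 3, -2]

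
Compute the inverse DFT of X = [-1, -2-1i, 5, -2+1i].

x[n] = (1/4) Σ(k=0 to 3) X[k] · e^(2πikn/4)

Computing each x[n]:
x[0] = 0
x[1] = -1
x[2] = 2
x[3] = -2

x = [0, -1, 2, -2]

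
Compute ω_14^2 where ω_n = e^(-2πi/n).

ω_14^2 = e^(-2πi·2/14)
= cos(-2π·2/14) + i·sin(-2π·2/14)
= cos(-4π/14) + i·sin(-4π/14)

ω_14^2 = cos(-4π/14) + i·sin(-4π/14) = 0.6235-0.7818i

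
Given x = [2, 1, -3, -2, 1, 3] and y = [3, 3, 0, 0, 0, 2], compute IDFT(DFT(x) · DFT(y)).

(x ⊛ y)[n] = Σ(m=0 to 5) x[m] · y[(n-m) mod 6]

Computing each output sample:
(x ⊛ y)[0] = 17
(x ⊛ y)[1] = 3
(x ⊛ y)[2] = -10
(x ⊛ y)[3] = -13
(x ⊛ y)[4] = 3
(x ⊛ y)[5] = 16

x ⊛ y = [17, 3, -10, -13, 3, 16]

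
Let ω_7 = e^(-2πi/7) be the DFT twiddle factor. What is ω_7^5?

ω_7^5 = e^(-2πi·5/7)
= cos(-2π·5/7) + i·sin(-2π·5/7)
= cos(-10π/7) + i·sin(-10π/7)

ω_7^5 = cos(-10π/7) + i·sin(-10π/7) = -0.2225+0.9749i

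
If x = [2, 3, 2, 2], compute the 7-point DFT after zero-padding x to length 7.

Original 4-point DFT: [9, -1i, -1, 1i]
Zero-padded 7-point DFT provides frequency interpolation.

DFT_7([x, 0, ...]) = [9, 1.6235-5.1631i, 0.7775-0.4934i, 0.0990-1.6878i, 0.0990+1.6878i, 0.7775+0.4934i, 1.6235+5.1631i]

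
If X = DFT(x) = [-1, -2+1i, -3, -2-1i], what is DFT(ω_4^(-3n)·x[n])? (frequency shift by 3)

Modulation property: DFT(ω_4^(-3n)·x[n]) = X[(k-3) mod 4], so circularly shift X by 3 positions.

X[k-3] = [-2+1i, -3, -2-1i, -1]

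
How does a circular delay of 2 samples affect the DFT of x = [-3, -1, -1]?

Time shift by 2: X_shifted[k] = ω_3^(2k) · X[k]
Shifted x = [-1, -1, -3]

DFT(x[n-2]) = [-5, 1.0000-1.7321i, 1.0000+1.7321i]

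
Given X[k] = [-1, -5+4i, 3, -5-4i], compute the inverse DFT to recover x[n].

x[n] = (1/4) Σ(k=0 to 3) X[k] · e^(2πikn/4)

Computing each x[n]:
x[0] = -2
x[1] = -3
x[2] = 3
x[3] = 1

x = [-2, -3, 3, 1]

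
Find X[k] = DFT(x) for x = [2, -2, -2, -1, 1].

X[k] = Σ(n=0 to 4) x[n] · ω_5^(nk)
where ω_5 = e^(-2πi/5)

Computing each X[k]:
X[0] = -2
X[1] = 4.1180+3.4410i
X[2] = 1.8820+0.8123i
X[3] = 1.8820-0.8123i
X[4] = 4.1180-3.4410i

X = [-2, 4.1180+3.4410i, 1.8820+0.8123i, 1.8820-0.8123i, 4.1180-3.4410i]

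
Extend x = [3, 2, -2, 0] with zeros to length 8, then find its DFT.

Original 4-point DFT: [3, 5-2i, -1, 5+2i]
Zero-padded 8-point DFT provides frequency interpolation.

DFT_8([x, 0, ...]) = [3, 4.4142+0.5858i, 5-2i, 1.5858-3.4142i, -1, 1.5858+3.4142i, 5+2i, 4.4142-0.5858i]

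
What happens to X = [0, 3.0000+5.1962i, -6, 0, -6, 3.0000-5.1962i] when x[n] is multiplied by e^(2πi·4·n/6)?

Modulation property: DFT(ω_6^(-4n)·x[n]) = X[(k-4) mod 6], so circularly shift X by 4 positions.

X[k-4] = [-6, 0, -6, 3.0000-5.1962i, 0, 3.0000+5.1962i]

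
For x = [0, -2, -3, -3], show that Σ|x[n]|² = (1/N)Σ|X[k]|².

Time domain:
Σ|x[n]|² = |0|² + |-2|² + |-3|² + |-3|² = 22.0000

Frequency domain:
(1/4)Σ|X[k]|² = (1/4)(|-8|² + |3-1i|² + |2|² + |3+1i|²) = (1/4)·88.0000 = 22.0000

Both sides agree, confirming Parseval's theorem.

Σ|x[n]|² = (1/N)Σ|X[k]|² = 22.0000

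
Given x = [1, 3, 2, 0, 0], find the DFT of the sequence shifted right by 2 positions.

Time shift by 2: X_shifted[k] = ω_5^(2k) · X[k]
Shifted x = [0, 0, 1, 3, 2]

DFT(x[n-2]) = [6, -2.6180+3.0777i, -0.3820-0.7265i, -0.3820+0.7265i, -2.6180-3.0777i]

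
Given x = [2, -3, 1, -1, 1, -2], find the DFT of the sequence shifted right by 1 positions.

Time shift by 1: X_shifted[k] = ω_6^(1k) · X[k]
Shifted x = [-2, 2, -3, 1, -1, 1]

DFT(x[n-1]) = [-2, 0.5000+0.8660i, -0.5000-2.5981i, -10, -0.5000+2.5981i, 0.5000-0.8660i]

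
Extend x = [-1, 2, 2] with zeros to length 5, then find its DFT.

Original 3-point DFT: [3, -3, -3]
Zero-padded 5-point DFT provides frequency interpolation.

DFT_5([x, 0, ...]) = [3, -2.0000-3.0777i, -2.0000+0.7265i, -2.0000-0.7265i, -2.0000+3.0777i]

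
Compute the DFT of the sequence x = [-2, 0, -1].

X[k] = Σ(n=0 to 2) x[n] · ω_3^(nk)
where ω_3 = e^(-2πi/3)

Computing each X[k]:
X[0] = -3
X[1] = -1.5000-0.8660i
X[2] = -1.5000+0.8660i

X = [-3, -1.5000-0.8660i, -1.5000+0.8660i]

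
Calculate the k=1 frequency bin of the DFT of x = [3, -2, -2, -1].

X[1] = Σ(n=0 to 3) x[n] · ω_4^(1n) where ω_4 = e^(-2πi/4)
= (3)·ω_4^0 + (-2)·ω_4^1 + (-2)·ω_4^2 + (-1)·ω_4^3

X[1] = 5+1i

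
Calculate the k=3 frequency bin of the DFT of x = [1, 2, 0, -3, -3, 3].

X[3] = Σ(n=0 to 5) x[n] · ω_6^(3n) where ω_6 = e^(-2πi/6)
= (1)·ω_6^0 + (2)·ω_6^3 + (0)·ω_6^6 + (-3)·ω_6^9 + (-3)·ω_6^12 + (3)·ω_6^15

X[3] = -4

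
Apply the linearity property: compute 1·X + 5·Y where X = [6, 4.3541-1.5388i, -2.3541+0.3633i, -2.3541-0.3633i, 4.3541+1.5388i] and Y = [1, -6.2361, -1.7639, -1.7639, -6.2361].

By linearity: DFT(1x + 5y) = 1·DFT(x) + 5·DFT(y)
= 1·[6, 4.3541-1.5388i, -2.3541+0.3633i, -2.3541-0.3633i, 4.3541+1.5388i] + 5·[1, -6.2361, -1.7639, -1.7639, -6.2361]

Computing element-wise:
Z[0] = 1·(6) + 5·(1) = 11
Z[1] = 1·(4.3541-1.5388i) + 5·(-6.2361) = -26.8264-1.5388i
Z[2] = 1·(-2.3541+0.3633i) + 5·(-1.7639) = -11.1736+0.3633i
Z[3] = 1·(-2.3541-0.3633i) + 5·(-1.7639) = -11.1736-0.3633i
Z[4] = 1·(4.3541+1.5388i) + 5·(-6.2361) = -26.8264+1.5388i

DFT(1x + 5y) = 1·X + 5·Y = [11, -26.8264-1.5388i, -11.1736+0.3633i, -11.1736-0.3633i, -26.8264+1.5388i]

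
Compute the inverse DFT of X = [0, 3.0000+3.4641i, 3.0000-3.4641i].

x[n] = (1/3) Σ(k=0 to 2) X[k] · e^(2πikn/3)

Computing each x[n]:
x[0] = 2
x[1] = -3
x[2] = 1

x = [2, -3, 1]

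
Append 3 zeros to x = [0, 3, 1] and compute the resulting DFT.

Original 3-point DFT: [4, -2.0000-1.7321i, -2.0000+1.7321i]
Zero-padded 6-point DFT provides frequency interpolation.

DFT_6([x, 0, ...]) = [4, 1.0000-3.4641i, -2.0000-1.7321i, -2, -2.0000+1.7321i, 1.0000+3.4641i]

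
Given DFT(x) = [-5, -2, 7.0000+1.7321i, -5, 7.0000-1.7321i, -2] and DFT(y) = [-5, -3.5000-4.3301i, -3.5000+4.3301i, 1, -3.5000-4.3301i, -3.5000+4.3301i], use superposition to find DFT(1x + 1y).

By linearity: DFT(1x + 1y) = 1·DFT(x) + 1·DFT(y)
= 1·[-5, -2, 7.0000+1.7321i, -5, 7.0000-1.7321i, -2] + 1·[-5, -3.5000-4.3301i, -3.5000+4.3301i, 1, -3.5000-4.3301i, -3.5000+4.3301i]

Computing element-wise:
Z[0] = 1·(-5) + 1·(-5) = -10
Z[1] = 1·(-2) + 1·(-3.5000-4.3301i) = -5.5000-4.3301i
Z[2] = 1·(7.0000+1.7321i) + 1·(-3.5000+4.3301i) = 3.5000+6.0622i
Z[3] = 1·(-5) + 1·(1) = -4
Z[4] = 1·(7.0000-1.7321i) + 1·(-3.5000-4.3301i) = 3.5000-6.0622i
Z[5] = 1·(-2) + 1·(-3.5000+4.3301i) = -5.5000+4.3301i

DFT(1x + 1y) = 1·X + 1·Y = [-10, -5.5000-4.3301i, 3.5000+6.0622i, -4, 3.5000-6.0622i, -5.5000+4.3301i]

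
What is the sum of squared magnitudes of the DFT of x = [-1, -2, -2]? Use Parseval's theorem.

Parseval: Σ|x[n]|² = (1/N)Σ|X[k]|², so Σ|X[k]|² = N·Σ|x[n]|² = 3·9.0000

Σ|X[k]|² = N·Σ|x[n]|² = 3·9.0000 = 27.0000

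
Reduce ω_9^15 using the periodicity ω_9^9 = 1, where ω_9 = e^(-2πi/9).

Since ω_9^9 = 1, powers reduce modulo 9.
15 mod 9 = 6
So ω_9^15 = ω_9^6 = e^(-2πi·6/9)

ω_9^15 = ω_9^6 = -0.5000+0.8660i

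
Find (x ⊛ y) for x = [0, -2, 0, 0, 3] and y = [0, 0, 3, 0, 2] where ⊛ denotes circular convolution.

(x ⊛ y)[n] = Σ(m=0 to 4) x[m] · y[(n-m) mod 5]

Computing each output sample:
(x ⊛ y)[0] = -4
(x ⊛ y)[1] = 9
(x ⊛ y)[2] = 0
(x ⊛ y)[3] = 0
(x ⊛ y)[4] = 0

x ⊛ y = [-4, 9, 0, 0, 0]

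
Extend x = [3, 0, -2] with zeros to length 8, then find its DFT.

Original 3-point DFT: [1, 4.0000-1.7321i, 4.0000+1.7321i]
Zero-padded 8-point DFT provides frequency interpolation.

DFT_8([x, 0, ...]) = [1, 3+2i, 5, 3-2i, 1, 3+2i, 5, 3-2i]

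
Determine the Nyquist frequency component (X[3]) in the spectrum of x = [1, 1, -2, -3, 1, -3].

X[3] = Σ(n=0 to 5) x[n] · ω_6^(3n) where ω_6 = e^(-2πi/6)
= (1)·ω_6^0 + (1)·ω_6^3 + (-2)·ω_6^6 + (-3)·ω_6^9 + (1)·ω_6^12 + (-3)·ω_6^15

X[3] = 5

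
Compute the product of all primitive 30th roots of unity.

The primitive 30th roots of unity are ω_30^k for k coprime to 30: k ∈ {1, 7, 11, 13, 17, 19, 23, 29}
Their product equals the constant term of the cyclotomic polynomial Φ_30(x) up to sign.
For n ≥ 3, the product of all primitive nth roots of unity is 1. (For n=1 it is 1; for n=2 it is -1.)

1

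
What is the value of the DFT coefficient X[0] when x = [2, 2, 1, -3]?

X[0] = Σ(n=0 to 3) x[n] · ω_4^0 = Σ x[n]
= (2) + (2) + (1) + (-3)

X[0] = 2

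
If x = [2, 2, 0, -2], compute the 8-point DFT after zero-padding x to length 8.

Original 4-point DFT: [2, 2-4i, 2, 2+4i]
Zero-padded 8-point DFT provides frequency interpolation.

DFT_8([x, 0, ...]) = [2, 4.8284, 2-4i, -0.8284, 2, -0.8284, 2+4i, 4.8284]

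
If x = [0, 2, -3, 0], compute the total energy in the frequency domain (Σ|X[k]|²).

Parseval: Σ|x[n]|² = (1/N)Σ|X[k]|², so Σ|X[k]|² = N·Σ|x[n]|² = 4·13.0000

Σ|X[k]|² = N·Σ|x[n]|² = 4·13.0000 = 52.0000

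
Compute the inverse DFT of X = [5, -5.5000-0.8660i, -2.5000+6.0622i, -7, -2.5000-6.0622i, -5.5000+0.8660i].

x[n] = (1/6) Σ(k=0 to 5) X[k] · e^(2πikn/6)

Computing each x[n]:
x[0] = -3
x[1] = 0
x[2] = 3
x[3] = 3
x[4] = -1
x[5] = 3

x = [-3, 0, 3, 3, -1, 3]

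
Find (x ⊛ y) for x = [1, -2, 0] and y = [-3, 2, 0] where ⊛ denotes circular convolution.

(x ⊛ y)[n] = Σ(m=0 to 2) x[m] · y[(n-m) mod 3]

Computing each output sample:
(x ⊛ y)[0] = -3
(x ⊛ y)[1] = 8
(x ⊛ y)[2] = -4

x ⊛ y = [-3, 8, -4]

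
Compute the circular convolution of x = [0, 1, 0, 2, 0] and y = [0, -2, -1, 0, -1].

(x ⊛ y)[n] = Σ(m=0 to 4) x[m] · y[(n-m) mod 5]

Computing each output sample:
(x ⊛ y)[0] = -3
(x ⊛ y)[1] = 0
(x ⊛ y)[2] = -4
(x ⊛ y)[3] = -1
(x ⊛ y)[4] = -4

x ⊛ y = [-3, 0, -4, -1, -4]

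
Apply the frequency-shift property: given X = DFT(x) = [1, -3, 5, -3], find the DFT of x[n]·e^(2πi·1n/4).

Modulation property: DFT(ω_4^(-1n)·x[n]) = X[(k-1) mod 4], so circularly shift X by 1 positions.

X[k-1] = [-3, 1, -3, 5]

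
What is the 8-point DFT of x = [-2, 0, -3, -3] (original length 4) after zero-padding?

Original 4-point DFT: [-8, 1-3i, -2, 1+3i]
Zero-padded 8-point DFT provides frequency interpolation.

DFT_8([x, 0, ...]) = [-8, 0.1213+5.1213i, 1-3i, -4.1213-0.8787i, -2, -4.1213+0.8787i, 1+3i, 0.1213-5.1213i]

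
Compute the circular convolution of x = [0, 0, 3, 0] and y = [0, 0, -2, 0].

(x ⊛ y)[n] = Σ(m=0 to 3) x[m] · y[(n-m) mod 4]

Computing each output sample:
(x ⊛ y)[0] = -6
(x ⊛ y)[1] = 0
(x ⊛ y)[2] = 0
(x ⊛ y)[3] = 0

x ⊛ y = [-6, 0, 0, 0]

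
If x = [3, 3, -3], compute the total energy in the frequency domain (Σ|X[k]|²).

Parseval: Σ|x[n]|² = (1/N)Σ|X[k]|², so Σ|X[k]|² = N·Σ|x[n]|² = 3·27.0000

Σ|X[k]|² = N·Σ|x[n]|² = 3·27.0000 = 81.0000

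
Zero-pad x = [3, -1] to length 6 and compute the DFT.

Original 2-point DFT: [2, 4]
Zero-padded 6-point DFT provides frequency interpolation.

DFT_6([x, 0, ...]) = [2, 2.5000+0.8660i, 3.5000+0.8660i, 4, 3.5000-0.8660i, 2.5000-0.8660i]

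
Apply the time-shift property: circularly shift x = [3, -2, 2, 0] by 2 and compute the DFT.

Time shift by 2: X_shifted[k] = ω_4^(2k) · X[k]
Shifted x = [2, 0, 3, -2]

DFT(x[n-2]) = [3, -1-2i, 7, -1+2i]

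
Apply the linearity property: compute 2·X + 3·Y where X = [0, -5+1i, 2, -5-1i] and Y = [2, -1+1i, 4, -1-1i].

By linearity: DFT(2x + 3y) = 2·DFT(x) + 3·DFT(y)
= 2·[0, -5+1i, 2, -5-1i] + 3·[2, -1+1i, 4, -1-1i]

Computing element-wise:
Z[0] = 2·(0) + 3·(2) = 6
Z[1] = 2·(-5+1i) + 3·(-1+1i) = -13+5i
Z[2] = 2·(2) + 3·(4) = 16
Z[3] = 2·(-5-1i) + 3·(-1-1i) = -13-5i

DFT(2x + 3y) = 2·X + 3·Y = [6, -13+5i, 16, -13-5i]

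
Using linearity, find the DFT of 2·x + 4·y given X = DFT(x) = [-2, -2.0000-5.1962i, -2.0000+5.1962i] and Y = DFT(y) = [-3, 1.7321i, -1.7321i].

By linearity: DFT(2x + 4y) = 2·DFT(x) + 4·DFT(y)
= 2·[-2, -2.0000-5.1962i, -2.0000+5.1962i] + 4·[-3, 1.7321i, -1.7321i]

Computing element-wise:
Z[0] = 2·(-2) + 4·(-3) = -16
Z[1] = 2·(-2.0000-5.1962i) + 4·(1.7321i) = -4.0000-3.4640i
Z[2] = 2·(-2.0000+5.1962i) + 4·(-1.7321i) = -4.0000+3.4640i

DFT(2x + 4y) = 2·X + 4·Y = [-16, -4.0000-3.4640i, -4.0000+3.4640i]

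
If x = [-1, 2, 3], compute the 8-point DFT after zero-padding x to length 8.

Original 3-point DFT: [4, -3.5000+0.8660i, -3.5000-0.8660i]
Zero-padded 8-point DFT provides frequency interpolation.

DFT_8([x, 0, ...]) = [4, 0.4142-4.4142i, -4-2i, -2.4142+1.5858i, 0, -2.4142-1.5858i, -4+2i, 0.4142+4.4142i]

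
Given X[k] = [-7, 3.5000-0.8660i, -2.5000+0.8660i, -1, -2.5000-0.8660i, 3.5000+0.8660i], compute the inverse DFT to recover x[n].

x[n] = (1/6) Σ(k=0 to 5) X[k] · e^(2πikn/6)

Computing each x[n]:
x[0] = -1
x[1] = 0
x[2] = -1
x[3] = -3
x[4] = -2
x[5] = 0

x = [-1, 0, -1, -3, -2, 0]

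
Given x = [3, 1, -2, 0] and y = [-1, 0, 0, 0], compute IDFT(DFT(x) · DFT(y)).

(x ⊛ y)[n] = Σ(m=0 to 3) x[m] · y[(n-m) mod 4]

Computing each output sample:
(x ⊛ y)[0] = -3
(x ⊛ y)[1] = -1
(x ⊛ y)[2] = 2
(x ⊛ y)[3] = 0

x ⊛ y = [-3, -1, 2, 0]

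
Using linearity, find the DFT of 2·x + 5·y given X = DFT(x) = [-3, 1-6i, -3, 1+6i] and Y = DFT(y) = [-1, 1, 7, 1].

By linearity: DFT(2x + 5y) = 2·DFT(x) + 5·DFT(y)
= 2·[-3, 1-6i, -3, 1+6i] + 5·[-1, 1, 7, 1]

Computing element-wise:
Z[0] = 2·(-3) + 5·(-1) = -11
Z[1] = 2·(1-6i) + 5·(1) = 7-12i
Z[2] = 2·(-3) + 5·(7) = 29
Z[3] = 2·(1+6i) + 5·(1) = 7+12i

DFT(2x + 5y) = 2·X + 5·Y = [-11, 7-12i, 29, 7+12i]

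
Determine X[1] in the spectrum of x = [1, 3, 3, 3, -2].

X[1] = Σ(n=0 to 4) x[n] · ω_5^(1n) where ω_5 = e^(-2πi/5)
= (1)·ω_5^0 + (3)·ω_5^1 + (3)·ω_5^2 + (3)·ω_5^3 + (-2)·ω_5^4

X[1] = -3.5451-4.7553i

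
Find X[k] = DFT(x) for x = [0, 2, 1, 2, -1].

X[k] = Σ(n=0 to 4) x[n] · ω_5^(nk)
where ω_5 = e^(-2πi/5)

Computing each X[k]:
X[0] = 4
X[1] = -2.1180-2.2654i
X[2] = 0.1180-2.7144i
X[3] = 0.1180+2.7144i
X[4] = -2.1180+2.2654i

X = [4, -2.1180-2.2654i, 0.1180-2.7144i, 0.1180+2.7144i, -2.1180+2.2654i]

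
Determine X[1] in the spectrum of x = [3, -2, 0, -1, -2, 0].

X[1] = Σ(n=0 to 5) x[n] · ω_6^(1n) where ω_6 = e^(-2πi/6)
= (3)·ω_6^0 + (-2)·ω_6^1 + (0)·ω_6^2 + (-1)·ω_6^3 + (-2)·ω_6^4 + (0)·ω_6^5

X[1] = 4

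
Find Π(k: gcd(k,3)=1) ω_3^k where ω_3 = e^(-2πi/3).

The primitive 3rd roots of unity are ω_3^k for k coprime to 3: k ∈ {1, 2}
Their product equals the constant term of the cyclotomic polynomial Φ_3(x) up to sign.
For n ≥ 3, the product of all primitive nth roots of unity is 1. (For n=1 it is 1; for n=2 it is -1.)

1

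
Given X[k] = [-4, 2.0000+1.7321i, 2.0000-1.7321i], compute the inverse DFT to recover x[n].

x[n] = (1/3) Σ(k=0 to 2) X[k] · e^(2πikn/3)

Computing each x[n]:
x[0] = 0
x[1] = -3
x[2] = -1

x = [0, -3, -1]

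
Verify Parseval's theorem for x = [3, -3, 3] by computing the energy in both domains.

Time domain:
Σ|x[n]|² = |3|² + |-3|² + |3|² = 27.0000

Frequency domain:
(1/3)Σ|X[k]|² = (1/3)(|3|² + |3.0000+5.1962i|² + |3.0000-5.1962i|²) = (1/3)·81.0000 = 27.0000

Both sides agree, confirming Parseval's theorem.

Σ|x[n]|² = (1/N)Σ|X[k]|² = 27.0000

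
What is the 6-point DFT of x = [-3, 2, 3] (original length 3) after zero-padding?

Original 3-point DFT: [2, -5.5000+0.8660i, -5.5000-0.8660i]
Zero-padded 6-point DFT provides frequency interpolation.

DFT_6([x, 0, ...]) = [2, -3.5000-4.3301i, -5.5000+0.8660i, -2, -5.5000-0.8660i, -3.5000+4.3301i]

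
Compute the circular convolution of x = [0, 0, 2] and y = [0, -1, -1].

(x ⊛ y)[n] = Σ(m=0 to 2) x[m] · y[(n-m) mod 3]

Computing each output sample:
(x ⊛ y)[0] = -2
(x ⊛ y)[1] = -2
(x ⊛ y)[2] = 0

x ⊛ y = [-2, -2, 0]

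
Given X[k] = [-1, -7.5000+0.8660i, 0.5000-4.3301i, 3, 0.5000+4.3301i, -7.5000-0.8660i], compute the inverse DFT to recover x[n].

x[n] = (1/6) Σ(k=0 to 5) X[k] · e^(2πikn/6)

Computing each x[n]:
x[0] = -2
x[1] = -1
x[2] = 0
x[3] = 2
x[4] = 3
x[5] = -3

x = [-2, -1, 0, 2, 3, -3]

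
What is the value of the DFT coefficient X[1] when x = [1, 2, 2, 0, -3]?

X[1] = Σ(n=0 to 4) x[n] · ω_5^(1n) where ω_5 = e^(-2πi/5)
= (1)·ω_5^0 + (2)·ω_5^1 + (2)·ω_5^2 + (0)·ω_5^3 + (-3)·ω_5^4

X[1] = -0.9271-5.9309i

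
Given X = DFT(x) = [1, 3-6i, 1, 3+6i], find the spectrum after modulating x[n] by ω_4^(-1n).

Modulation property: DFT(ω_4^(-1n)·x[n]) = X[(k-1) mod 4], so circularly shift X by 1 positions.

X[k-1] = [3+6i, 1, 3-6i, 1]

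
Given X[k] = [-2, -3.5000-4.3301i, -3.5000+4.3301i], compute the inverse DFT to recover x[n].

x[n] = (1/3) Σ(k=0 to 2) X[k] · e^(2πikn/3)

Computing each x[n]:
x[0] = -3
x[1] = 3
x[2] = -2

x = [-3, 3, -2]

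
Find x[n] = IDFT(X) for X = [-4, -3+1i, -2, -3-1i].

x[n] = (1/4) Σ(k=0 to 3) X[k] · e^(2πikn/4)

Computing each x[n]:
x[0] = -3
x[1] = -1
x[2] = 0
x[3] = 0

x = [-3, -1, 0, 0]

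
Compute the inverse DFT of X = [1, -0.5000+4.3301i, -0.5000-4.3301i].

x[n] = (1/3) Σ(k=0 to 2) X[k] · e^(2πikn/3)

Computing each x[n]:
x[0] = 0
x[1] = -2
x[2] = 3

x = [0, -2, 3]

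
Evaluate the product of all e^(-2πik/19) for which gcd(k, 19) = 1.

The primitive 19th roots of unity are ω_19^k for k coprime to 19: k ∈ {1, 2, 3, 4, 5, 6, 7, 8, 9, 10, 11, 12, 13, 14, 15, 16, 17, 18}
Their product equals the constant term of the cyclotomic polynomial Φ_19(x) up to sign.
For n ≥ 3, the product of all primitive nth roots of unity is 1. (For n=1 it is 1; for n=2 it is -1.)

1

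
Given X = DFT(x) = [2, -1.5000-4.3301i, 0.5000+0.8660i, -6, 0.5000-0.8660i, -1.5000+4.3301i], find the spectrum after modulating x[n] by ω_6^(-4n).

Modulation property: DFT(ω_6^(-4n)·x[n]) = X[(k-4) mod 6], so circularly shift X by 4 positions.

X[k-4] = [0.5000+0.8660i, -6, 0.5000-0.8660i, -1.5000+4.3301i, 2, -1.5000-4.3301i]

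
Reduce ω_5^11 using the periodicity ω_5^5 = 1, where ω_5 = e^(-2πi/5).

Since ω_5^5 = 1, powers reduce modulo 5.
11 mod 5 = 1
So ω_5^11 = ω_5^1 = e^(-2πi·1/5)

ω_5^11 = ω_5^1 = 0.3090-0.9511i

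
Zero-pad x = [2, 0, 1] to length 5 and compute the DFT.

Original 3-point DFT: [3, 1.5000+0.8660i, 1.5000-0.8660i]
Zero-padded 5-point DFT provides frequency interpolation.

DFT_5([x, 0, ...]) = [3, 1.1910-0.5878i, 2.3090+0.9511i, 2.3090-0.9511i, 1.1910+0.5878i]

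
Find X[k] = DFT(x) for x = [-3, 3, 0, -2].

X[k] = Σ(n=0 to 3) x[n] · ω_4^(nk)
where ω_4 = e^(-2πi/4)

Computing each X[k]:
X[0] = -2
X[1] = -3-5i
X[2] = -4
X[3] = -3+5i

X = [-2, -3-5i, -4, -3+5i]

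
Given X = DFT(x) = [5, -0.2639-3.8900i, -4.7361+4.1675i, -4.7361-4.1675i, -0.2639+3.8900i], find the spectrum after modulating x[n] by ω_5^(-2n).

Modulation property: DFT(ω_5^(-2n)·x[n]) = X[(k-2) mod 5], so circularly shift X by 2 positions.

X[k-2] = [-4.7361-4.1675i, -0.2639+3.8900i, 5, -0.2639-3.8900i, -4.7361+4.1675i]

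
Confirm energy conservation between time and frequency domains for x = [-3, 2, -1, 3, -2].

Time domain:
Σ|x[n]|² = |-3|² + |2|² + |-1|² + |3|² + |-2|² = 27.0000

Frequency domain:
(1/5)Σ|X[k]|² = (1/5)(|-1|² + |-4.6180-1.4531i|² + |-2.3820-6.1554i|² + |-2.3820+6.1554i|² + |-4.6180+1.4531i|²) = (1/5)·135.0000 = 27.0000

Both sides agree, confirming Parseval's theorem.

Σ|x[n]|² = (1/N)Σ|X[k]|² = 27.0000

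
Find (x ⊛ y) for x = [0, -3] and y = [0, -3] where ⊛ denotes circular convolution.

(x ⊛ y)[n] = Σ(m=0 to 1) x[m] · y[(n-m) mod 2]

Computing each output sample:
(x ⊛ y)[0] = 9
(x ⊛ y)[1] = 0

x ⊛ y = [9, 0]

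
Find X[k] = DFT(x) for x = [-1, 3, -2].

X[k] = Σ(n=0 to 2) x[n] · ω_3^(nk)
where ω_3 = e^(-2πi/3)

Computing each X[k]:
X[0] = 0
X[1] = -1.5000-4.3301i
X[2] = -1.5000+4.3301i

X = [0, -1.5000-4.3301i, -1.5000+4.3301i]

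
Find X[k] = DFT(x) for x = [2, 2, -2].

X[k] = Σ(n=0 to 2) x[n] · ω_3^(nk)
where ω_3 = e^(-2πi/3)

Computing each X[k]:
X[0] = 2
X[1] = 2.0000-3.4641i
X[2] = 2.0000+3.4641i

X = [2, 2.0000-3.4641i, 2.0000+3.4641i]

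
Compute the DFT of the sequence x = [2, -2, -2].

X[k] = Σ(n=0 to 2) x[n] · ω_3^(nk)
where ω_3 = e^(-2πi/3)

Computing each X[k]:
X[0] = -2
X[1] = 4
X[2] = 4

X = [-2, 4, 4]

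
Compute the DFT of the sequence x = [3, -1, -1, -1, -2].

X[k] = Σ(n=0 to 4) x[n] · ω_5^(nk)
where ω_5 = e^(-2πi/5)

Computing each X[k]:
X[0] = -2
X[1] = 3.6910-0.9511i
X[2] = 4.8090-0.5878i
X[3] = 4.8090+0.5878i
X[4] = 3.6910+0.9511i

X = [-2, 3.6910-0.9511i, 4.8090-0.5878i, 4.8090+0.5878i, 3.6910+0.9511i]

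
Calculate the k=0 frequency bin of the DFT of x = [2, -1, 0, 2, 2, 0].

X[0] = Σ(n=0 to 5) x[n] · ω_6^0 = Σ x[n]
= (2) + (-1) + (0) + (2) + (2) + (0)

X[0] = 5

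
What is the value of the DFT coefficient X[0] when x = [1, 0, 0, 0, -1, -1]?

X[0] = Σ(n=0 to 5) x[n] · ω_6^0 = Σ x[n]
= (1) + (0) + (0) + (0) + (-1) + (-1)

X[0] = -1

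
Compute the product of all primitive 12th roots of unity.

The primitive 12th roots of unity are ω_12^k for k coprime to 12: k ∈ {1, 5, 7, 11}
Their product equals the constant term of the cyclotomic polynomial Φ_12(x) up to sign.
For n ≥ 3, the product of all primitive nth roots of unity is 1. (For n=1 it is 1; for n=2 it is -1.)

1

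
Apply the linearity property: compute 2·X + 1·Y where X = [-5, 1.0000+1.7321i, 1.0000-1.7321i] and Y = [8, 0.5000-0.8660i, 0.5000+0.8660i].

By linearity: DFT(2x + 1y) = 2·DFT(x) + 1·DFT(y)
= 2·[-5, 1.0000+1.7321i, 1.0000-1.7321i] + 1·[8, 0.5000-0.8660i, 0.5000+0.8660i]

Computing element-wise:
Z[0] = 2·(-5) + 1·(8) = -2
Z[1] = 2·(1.0000+1.7321i) + 1·(0.5000-0.8660i) = 2.5000+2.5982i
Z[2] = 2·(1.0000-1.7321i) + 1·(0.5000+0.8660i) = 2.5000-2.5982i

DFT(2x + 1y) = 2·X + 1·Y = [-2, 2.5000+2.5982i, 2.5000-2.5982i]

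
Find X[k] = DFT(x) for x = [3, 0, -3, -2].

X[k] = Σ(n=0 to 3) x[n] · ω_4^(nk)
where ω_4 = e^(-2πi/4)

Computing each X[k]:
X[0] = -2
X[1] = 6-2i
X[2] = 2
X[3] = 6+2i

X = [-2, 6-2i, 2, 6+2i]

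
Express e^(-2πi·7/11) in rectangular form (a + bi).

ω_11^7 = e^(-2πi·7/11)
= cos(-2π·7/11) + i·sin(-2π·7/11)
= cos(-14π/11) + i·sin(-14π/11)

ω_11^7 = cos(-14π/11) + i·sin(-14π/11) = -0.6549+0.7557i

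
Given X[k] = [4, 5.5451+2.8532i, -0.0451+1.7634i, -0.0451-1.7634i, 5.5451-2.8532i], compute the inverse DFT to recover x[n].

x[n] = (1/5) Σ(k=0 to 4) X[k] · e^(2πikn/5)

Computing each x[n]:
x[0] = 3
x[1] = 0
x[2] = -1
x[3] = -1
x[4] = 3

x = [3, 0, -1, -1, 3]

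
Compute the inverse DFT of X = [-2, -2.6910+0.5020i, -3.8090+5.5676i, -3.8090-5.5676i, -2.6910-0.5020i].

x[n] = (1/5) Σ(k=0 to 4) X[k] · e^(2πikn/5)

Computing each x[n]:
x[0] = -3
x[1] = -1
x[2] = 2
x[3] = -2
x[4] = 2

x = [-3, -1, 2, -2, 2]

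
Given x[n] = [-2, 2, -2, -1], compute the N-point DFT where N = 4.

X[k] = Σ(n=0 to 3) x[n] · ω_4^(nk)
where ω_4 = e^(-2πi/4)

Computing each X[k]:
X[0] = -3
X[1] = -3i
X[2] = -5
X[3] = 3i

X = [-3, -3i, -5, 3i]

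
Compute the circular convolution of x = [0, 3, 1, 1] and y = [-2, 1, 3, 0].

(x ⊛ y)[n] = Σ(m=0 to 3) x[m] · y[(n-m) mod 4]

Computing each output sample:
(x ⊛ y)[0] = 4
(x ⊛ y)[1] = -3
(x ⊛ y)[2] = 1
(x ⊛ y)[3] = 8

x ⊛ y = [4, -3, 1, 8]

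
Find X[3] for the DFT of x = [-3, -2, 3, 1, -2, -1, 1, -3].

X[3] = Σ(n=0 to 7) x[n] · ω_8^(3n) where ω_8 = e^(-2πi/8)
= (-3)·ω_8^0 + (-2)·ω_8^3 + (3)·ω_8^6 + (1)·ω_8^9 + (-2)·ω_8^12 + (-1)·ω_8^15 + (1)·ω_8^18 + (-3)·ω_8^21

X[3] = 2.5355-0.1213i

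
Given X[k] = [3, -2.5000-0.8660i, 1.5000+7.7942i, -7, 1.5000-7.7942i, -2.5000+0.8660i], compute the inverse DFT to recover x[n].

x[n] = (1/6) Σ(k=0 to 5) X[k] · e^(2πikn/6)

Computing each x[n]:
x[0] = -1
x[1] = -1
x[2] = 2
x[3] = 3
x[4] = -3
x[5] = 3

x = [-1, -1, 2, 3, -3, 3]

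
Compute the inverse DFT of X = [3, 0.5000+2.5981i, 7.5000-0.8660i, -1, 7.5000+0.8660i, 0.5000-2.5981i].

x[n] = (1/6) Σ(k=0 to 5) X[k] · e^(2πikn/6)

Computing each x[n]:
x[0] = 3
x[1] = -1
x[2] = -2
x[3] = 3
x[4] = 0
x[5] = 0

x = [3, -1, -2, 3, 0, 0]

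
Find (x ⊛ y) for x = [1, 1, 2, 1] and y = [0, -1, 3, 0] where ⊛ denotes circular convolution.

(x ⊛ y)[n] = Σ(m=0 to 3) x[m] · y[(n-m) mod 4]

Computing each output sample:
(x ⊛ y)[0] = 5
(x ⊛ y)[1] = 2
(x ⊛ y)[2] = 2
(x ⊛ y)[3] = 1

x ⊛ y = [5, 2, 2, 1]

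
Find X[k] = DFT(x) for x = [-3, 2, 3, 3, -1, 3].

X[k] = Σ(n=0 to 5) x[n] · ω_6^(nk)
where ω_6 = e^(-2πi/6)

Computing each X[k]:
X[0] = 7
X[1] = -4.5000-2.5981i
X[2] = -3.5000+4.3301i
X[3] = -9
X[4] = -3.5000-4.3301i
X[5] = -4.5000+2.5981i

X = [7, -4.5000-2.5981i, -3.5000+4.3301i, -9, -3.5000-4.3301i, -4.5000+2.5981i]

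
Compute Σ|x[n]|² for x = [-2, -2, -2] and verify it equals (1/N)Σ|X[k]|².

Time domain:
Σ|x[n]|² = |-2|² + |-2|² + |-2|² = 12.0000

Frequency domain:
(1/3)Σ|X[k]|² = (1/3)(|-6|² + |0|² + |0|²) = (1/3)·36.0000 = 12.0000

Both sides agree, confirming Parseval's theorem.

Σ|x[n]|² = (1/N)Σ|X[k]|² = 12.0000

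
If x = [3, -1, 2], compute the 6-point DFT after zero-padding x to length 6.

Original 3-point DFT: [4, 2.5000+2.5981i, 2.5000-2.5981i]
Zero-padded 6-point DFT provides frequency interpolation.

DFT_6([x, 0, ...]) = [4, 1.5000-0.8660i, 2.5000+2.5981i, 6, 2.5000-2.5981i, 1.5000+0.8660i]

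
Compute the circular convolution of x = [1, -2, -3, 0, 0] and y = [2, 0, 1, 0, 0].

(x ⊛ y)[n] = Σ(m=0 to 4) x[m] · y[(n-m) mod 5]

Computing each output sample:
(x ⊛ y)[0] = 2
(x ⊛ y)[1] = -4
(x ⊛ y)[2] = -5
(x ⊛ y)[3] = -2
(x ⊛ y)[4] = -3

x ⊛ y = [2, -4, -5, -2, -3]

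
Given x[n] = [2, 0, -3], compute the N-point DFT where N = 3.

X[k] = Σ(n=0 to 2) x[n] · ω_3^(nk)
where ω_3 = e^(-2πi/3)

Computing each X[k]:
X[0] = -1
X[1] = 3.5000-2.5981i
X[2] = 3.5000+2.5981i

X = [-1, 3.5000-2.5981i, 3.5000+2.5981i]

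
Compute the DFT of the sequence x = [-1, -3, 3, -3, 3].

X[k] = Σ(n=0 to 4) x[n] · ω_5^(nk)
where ω_5 = e^(-2πi/5)

Computing each X[k]:
X[0] = -1
X[1] = -1.0000+2.1796i
X[2] = -1.0000+9.2331i
X[3] = -1.0000-9.2331i
X[4] = -1.0000-2.1796i

X = [-1, -1.0000+2.1796i, -1.0000+9.2331i, -1.0000-9.2331i, -1.0000-2.1796i]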